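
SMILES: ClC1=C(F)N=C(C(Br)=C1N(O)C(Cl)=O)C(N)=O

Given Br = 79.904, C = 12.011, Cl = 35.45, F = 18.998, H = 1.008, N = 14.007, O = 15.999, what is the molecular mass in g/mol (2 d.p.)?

346.92

Molecular formula: C7H3BrCl2FN3O3.
M = 1×79.904 + 7×12.011 + 2×35.45 + 1×18.998 + 3×1.008 + 3×14.007 + 3×15.999 = 346.92 g/mol.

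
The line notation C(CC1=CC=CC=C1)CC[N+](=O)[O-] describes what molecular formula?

C10H13NO2

Heavy atoms from the SMILES: 10 C, 1 N, 2 O.
Implicit hydrogens by atom environment:
  5 × C (aromatic): 1 H each → 5
  4 × C: 2 H each → 8
  1 × C (aromatic): no H
  1 × N (charge +1): no H
  1 × O: no H
  1 × O (charge -1): no H
  Total hydrogens = 13.
Molecular formula: C10H13NO2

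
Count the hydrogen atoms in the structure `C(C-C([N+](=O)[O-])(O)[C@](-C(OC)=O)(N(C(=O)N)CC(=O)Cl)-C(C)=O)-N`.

17

Hydrogens are implicit in SMILES; fill each atom to its normal valence:
  6 × C: no H
  6 × O: no H
  3 × C: 2 H each → 6
  2 × C: 3 H each → 6
  2 × N: 2 H each → 4
  1 × Cl: no H
  1 × N: no H
  1 × N (charge +1): no H
  1 × O: 1 H
  1 × O (charge -1): no H
  Total hydrogens = 17.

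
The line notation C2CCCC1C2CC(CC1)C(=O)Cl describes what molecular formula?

C11H17ClO

Heavy atoms from the SMILES: 11 C, 1 Cl, 1 O.
Implicit hydrogens by atom environment:
  7 × C: 2 H each → 14
  3 × C: 1 H each → 3
  1 × C: no H
  1 × Cl: no H
  1 × O: no H
  Total hydrogens = 17.
Molecular formula: C11H17ClO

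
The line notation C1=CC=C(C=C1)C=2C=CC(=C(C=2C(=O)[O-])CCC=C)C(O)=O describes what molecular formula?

C18H15O4-

Heavy atoms from the SMILES: 18 C, 4 O.
Implicit hydrogens by atom environment:
  7 × C (aromatic): 1 H each → 7
  5 × C (aromatic): no H
  3 × C: 2 H each → 6
  2 × C: no H
  2 × O: no H
  1 × C: 1 H
  1 × O: 1 H
  1 × O (charge -1): no H
  Total hydrogens = 15.
Net charge -1.
Molecular formula: C18H15O4-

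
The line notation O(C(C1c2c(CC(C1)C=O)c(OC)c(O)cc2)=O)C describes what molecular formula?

C14H16O5

Heavy atoms from the SMILES: 14 C, 5 O.
Implicit hydrogens by atom environment:
  4 × C (aromatic): no H
  4 × O: no H
  3 × C: 1 H each → 3
  2 × C: 3 H each → 6
  2 × C: 2 H each → 4
  2 × C (aromatic): 1 H each → 2
  1 × C: no H
  1 × O: 1 H
  Total hydrogens = 16.
Molecular formula: C14H16O5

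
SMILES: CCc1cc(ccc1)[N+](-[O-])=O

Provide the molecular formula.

Heavy atoms from the SMILES: 8 C, 1 N, 2 O.
Implicit hydrogens by atom environment:
  4 × C (aromatic): 1 H each → 4
  2 × C (aromatic): no H
  1 × C: 3 H
  1 × C: 2 H
  1 × N (charge +1): no H
  1 × O: no H
  1 × O (charge -1): no H
  Total hydrogens = 9.
Molecular formula: C8H9NO2

C8H9NO2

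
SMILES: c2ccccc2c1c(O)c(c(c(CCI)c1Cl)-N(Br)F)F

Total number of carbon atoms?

The symbol for carbon appears 14 times in the SMILES. Lowercase c denotes aromatic carbon and counts toward C.

14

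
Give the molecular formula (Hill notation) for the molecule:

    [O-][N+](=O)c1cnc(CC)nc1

Heavy atoms from the SMILES: 6 C, 3 N, 2 O.
Implicit hydrogens by atom environment:
  2 × C (aromatic): 1 H each → 2
  2 × C (aromatic): no H
  2 × N (aromatic): no H
  1 × C: 3 H
  1 × C: 2 H
  1 × N (charge +1): no H
  1 × O: no H
  1 × O (charge -1): no H
  Total hydrogens = 7.
Molecular formula: C6H7N3O2

C6H7N3O2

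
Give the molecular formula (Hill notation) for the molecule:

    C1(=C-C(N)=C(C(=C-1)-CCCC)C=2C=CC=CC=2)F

Heavy atoms from the SMILES: 16 C, 1 F, 1 N.
Implicit hydrogens by atom environment:
  7 × C (aromatic): 1 H each → 7
  5 × C (aromatic): no H
  3 × C: 2 H each → 6
  1 × C: 3 H
  1 × F: no H
  1 × N: 2 H
  Total hydrogens = 18.
Molecular formula: C16H18FN

C16H18FN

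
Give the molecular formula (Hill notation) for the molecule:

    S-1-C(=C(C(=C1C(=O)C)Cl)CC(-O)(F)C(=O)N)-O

Heavy atoms from the SMILES: 9 C, 1 Cl, 1 F, 1 N, 4 O, 1 S.
Implicit hydrogens by atom environment:
  4 × C (aromatic): no H
  3 × C: no H
  2 × O: 1 H each → 2
  2 × O: no H
  1 × C: 3 H
  1 × C: 2 H
  1 × Cl: no H
  1 × F: no H
  1 × N: 2 H
  1 × S (aromatic): no H
  Total hydrogens = 9.
Molecular formula: C9H9ClFNO4S

C9H9ClFNO4S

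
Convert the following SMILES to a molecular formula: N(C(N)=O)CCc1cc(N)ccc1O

Heavy atoms from the SMILES: 9 C, 3 N, 2 O.
Implicit hydrogens by atom environment:
  3 × C (aromatic): 1 H each → 3
  3 × C (aromatic): no H
  2 × C: 2 H each → 4
  2 × N: 2 H each → 4
  1 × C: no H
  1 × N: 1 H
  1 × O: 1 H
  1 × O: no H
  Total hydrogens = 13.
Molecular formula: C9H13N3O2

C9H13N3O2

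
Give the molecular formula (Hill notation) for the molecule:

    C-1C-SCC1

Heavy atoms from the SMILES: 4 C, 1 S.
Implicit hydrogens by atom environment:
  4 × C: 2 H each → 8
  1 × S: no H
  Total hydrogens = 8.
Molecular formula: C4H8S

C4H8S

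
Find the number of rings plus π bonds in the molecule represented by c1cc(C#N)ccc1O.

6

Molecular formula from the SMILES: C7H5NO.
DoU = (2C + 2 + N − H − X)/2 = (2·7 + 2 + 1 − 5 − 0)/2 = 12/2 = 6.
(Structurally: 1 ring(s) + 5 π bond(s) = 6.)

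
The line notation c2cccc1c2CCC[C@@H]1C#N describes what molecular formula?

C11H11N

Heavy atoms from the SMILES: 11 C, 1 N.
Implicit hydrogens by atom environment:
  4 × C (aromatic): 1 H each → 4
  3 × C: 2 H each → 6
  2 × C (aromatic): no H
  1 × C: 1 H
  1 × C: no H
  1 × N: no H
  Total hydrogens = 11.
Molecular formula: C11H11N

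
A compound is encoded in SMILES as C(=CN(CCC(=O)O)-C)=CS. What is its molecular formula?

C7H11NO2S

Heavy atoms from the SMILES: 7 C, 1 N, 2 O, 1 S.
Implicit hydrogens by atom environment:
  2 × C: 2 H each → 4
  2 × C: 1 H each → 2
  2 × C: no H
  1 × C: 3 H
  1 × N: no H
  1 × O: 1 H
  1 × O: no H
  1 × S: 1 H
  Total hydrogens = 11.
Molecular formula: C7H11NO2S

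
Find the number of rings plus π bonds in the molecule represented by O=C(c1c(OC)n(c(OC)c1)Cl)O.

Molecular formula from the SMILES: C7H8ClNO4.
DoU = (2C + 2 + N − H − X)/2 = (2·7 + 2 + 1 − 8 − 1)/2 = 8/2 = 4.
(Structurally: 1 ring(s) + 3 π bond(s) = 4.)

4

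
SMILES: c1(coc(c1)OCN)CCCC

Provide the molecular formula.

Heavy atoms from the SMILES: 9 C, 1 N, 2 O.
Implicit hydrogens by atom environment:
  4 × C: 2 H each → 8
  2 × C (aromatic): 1 H each → 2
  2 × C (aromatic): no H
  1 × C: 3 H
  1 × N: 2 H
  1 × O (aromatic): no H
  1 × O: no H
  Total hydrogens = 15.
Molecular formula: C9H15NO2

C9H15NO2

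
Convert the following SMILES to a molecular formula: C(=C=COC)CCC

Heavy atoms from the SMILES: 7 C, 1 O.
Implicit hydrogens by atom environment:
  2 × C: 3 H each → 6
  2 × C: 2 H each → 4
  2 × C: 1 H each → 2
  1 × C: no H
  1 × O: no H
  Total hydrogens = 12.
Molecular formula: C7H12O

C7H12O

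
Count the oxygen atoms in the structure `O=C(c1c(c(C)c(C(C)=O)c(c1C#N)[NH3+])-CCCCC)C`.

The symbol for oxygen appears 2 times in the SMILES.

2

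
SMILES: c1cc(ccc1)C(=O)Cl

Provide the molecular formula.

Heavy atoms from the SMILES: 7 C, 1 Cl, 1 O.
Implicit hydrogens by atom environment:
  5 × C (aromatic): 1 H each → 5
  1 × C (aromatic): no H
  1 × C: no H
  1 × Cl: no H
  1 × O: no H
  Total hydrogens = 5.
Molecular formula: C7H5ClO

C7H5ClO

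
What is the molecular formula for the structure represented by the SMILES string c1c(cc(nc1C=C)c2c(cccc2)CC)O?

Heavy atoms from the SMILES: 15 C, 1 N, 1 O.
Implicit hydrogens by atom environment:
  6 × C (aromatic): 1 H each → 6
  5 × C (aromatic): no H
  2 × C: 2 H each → 4
  1 × C: 3 H
  1 × C: 1 H
  1 × N (aromatic): no H
  1 × O: 1 H
  Total hydrogens = 15.
Molecular formula: C15H15NO

C15H15NO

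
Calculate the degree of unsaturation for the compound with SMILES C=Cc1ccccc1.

5

Molecular formula from the SMILES: C8H8.
DoU = (2C + 2 + N − H − X)/2 = (2·8 + 2 + 0 − 8 − 0)/2 = 10/2 = 5.
(Structurally: 1 ring(s) + 4 π bond(s) = 5.)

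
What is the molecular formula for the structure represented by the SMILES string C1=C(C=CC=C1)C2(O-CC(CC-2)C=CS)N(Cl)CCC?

Heavy atoms from the SMILES: 16 C, 1 Cl, 1 N, 1 O, 1 S.
Implicit hydrogens by atom environment:
  5 × C: 2 H each → 10
  5 × C (aromatic): 1 H each → 5
  3 × C: 1 H each → 3
  1 × C: 3 H
  1 × C: no H
  1 × C (aromatic): no H
  1 × Cl: no H
  1 × N: no H
  1 × O: no H
  1 × S: 1 H
  Total hydrogens = 22.
Molecular formula: C16H22ClNOS

C16H22ClNOS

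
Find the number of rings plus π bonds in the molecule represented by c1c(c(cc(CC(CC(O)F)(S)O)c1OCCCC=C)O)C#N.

7

Molecular formula from the SMILES: C16H20FNO4S.
DoU = (2C + 2 + N − H − X)/2 = (2·16 + 2 + 1 − 20 − 1)/2 = 14/2 = 7.
(Structurally: 1 ring(s) + 6 π bond(s) = 7.)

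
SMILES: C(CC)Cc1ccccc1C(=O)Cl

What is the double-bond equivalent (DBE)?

Molecular formula from the SMILES: C11H13ClO.
DoU = (2C + 2 + N − H − X)/2 = (2·11 + 2 + 0 − 13 − 1)/2 = 10/2 = 5.
(Structurally: 1 ring(s) + 4 π bond(s) = 5.)

5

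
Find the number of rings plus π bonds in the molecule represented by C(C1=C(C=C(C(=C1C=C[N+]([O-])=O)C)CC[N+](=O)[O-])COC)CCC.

7

Molecular formula from the SMILES: C17H24N2O5.
DoU = (2C + 2 + N − H − X)/2 = (2·17 + 2 + 2 − 24 − 0)/2 = 14/2 = 7.
(Structurally: 1 ring(s) + 6 π bond(s) = 7.)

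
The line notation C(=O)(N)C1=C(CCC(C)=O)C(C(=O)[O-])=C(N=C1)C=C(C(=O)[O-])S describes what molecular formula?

[C14H12N2O6S]2-

Heavy atoms from the SMILES: 14 C, 2 N, 6 O, 1 S.
Implicit hydrogens by atom environment:
  5 × C: no H
  4 × C (aromatic): no H
  4 × O: no H
  2 × C: 2 H each → 4
  2 × O (charge -1): no H
  1 × C: 3 H
  1 × C (aromatic): 1 H
  1 × C: 1 H
  1 × N: 2 H
  1 × N (aromatic): no H
  1 × S: 1 H
  Total hydrogens = 12.
Net charge -2.
Molecular formula: [C14H12N2O6S]2-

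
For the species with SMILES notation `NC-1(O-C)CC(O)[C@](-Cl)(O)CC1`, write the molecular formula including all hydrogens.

Heavy atoms from the SMILES: 7 C, 1 Cl, 1 N, 3 O.
Implicit hydrogens by atom environment:
  3 × C: 2 H each → 6
  2 × C: no H
  2 × O: 1 H each → 2
  1 × C: 3 H
  1 × C: 1 H
  1 × Cl: no H
  1 × N: 2 H
  1 × O: no H
  Total hydrogens = 14.
Molecular formula: C7H14ClNO3

C7H14ClNO3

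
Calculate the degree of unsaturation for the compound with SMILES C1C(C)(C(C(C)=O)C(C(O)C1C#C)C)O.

Molecular formula from the SMILES: C12H18O3.
DoU = (2C + 2 + N − H − X)/2 = (2·12 + 2 + 0 − 18 − 0)/2 = 8/2 = 4.
(Structurally: 1 ring(s) + 3 π bond(s) = 4.)

4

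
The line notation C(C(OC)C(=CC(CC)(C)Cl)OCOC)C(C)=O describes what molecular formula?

C13H23ClO4

Heavy atoms from the SMILES: 13 C, 1 Cl, 4 O.
Implicit hydrogens by atom environment:
  5 × C: 3 H each → 15
  4 × O: no H
  3 × C: 2 H each → 6
  3 × C: no H
  2 × C: 1 H each → 2
  1 × Cl: no H
  Total hydrogens = 23.
Molecular formula: C13H23ClO4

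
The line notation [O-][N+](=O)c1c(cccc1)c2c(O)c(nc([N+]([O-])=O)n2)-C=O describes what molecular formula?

Heavy atoms from the SMILES: 11 C, 4 N, 6 O.
Implicit hydrogens by atom environment:
  6 × C (aromatic): no H
  4 × C (aromatic): 1 H each → 4
  3 × O: no H
  2 × N (aromatic): no H
  2 × N (charge +1): no H
  2 × O (charge -1): no H
  1 × C: 1 H
  1 × O: 1 H
  Total hydrogens = 6.
Molecular formula: C11H6N4O6

C11H6N4O6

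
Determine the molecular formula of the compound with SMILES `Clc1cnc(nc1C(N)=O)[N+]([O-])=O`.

C5H3ClN4O3

Heavy atoms from the SMILES: 5 C, 1 Cl, 4 N, 3 O.
Implicit hydrogens by atom environment:
  3 × C (aromatic): no H
  2 × N (aromatic): no H
  2 × O: no H
  1 × C (aromatic): 1 H
  1 × C: no H
  1 × Cl: no H
  1 × N: 2 H
  1 × N (charge +1): no H
  1 × O (charge -1): no H
  Total hydrogens = 3.
Molecular formula: C5H3ClN4O3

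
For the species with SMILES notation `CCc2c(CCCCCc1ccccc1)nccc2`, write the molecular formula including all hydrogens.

C18H23N

Heavy atoms from the SMILES: 18 C, 1 N.
Implicit hydrogens by atom environment:
  8 × C (aromatic): 1 H each → 8
  6 × C: 2 H each → 12
  3 × C (aromatic): no H
  1 × C: 3 H
  1 × N (aromatic): no H
  Total hydrogens = 23.
Molecular formula: C18H23N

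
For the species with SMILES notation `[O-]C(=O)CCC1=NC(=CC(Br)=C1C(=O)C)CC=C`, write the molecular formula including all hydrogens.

Heavy atoms from the SMILES: 1 Br, 13 C, 1 N, 3 O.
Implicit hydrogens by atom environment:
  4 × C: 2 H each → 8
  4 × C (aromatic): no H
  2 × C: no H
  2 × O: no H
  1 × Br: no H
  1 × C: 3 H
  1 × C (aromatic): 1 H
  1 × C: 1 H
  1 × N (aromatic): no H
  1 × O (charge -1): no H
  Total hydrogens = 13.
Net charge -1.
Molecular formula: C13H13BrNO3-

C13H13BrNO3-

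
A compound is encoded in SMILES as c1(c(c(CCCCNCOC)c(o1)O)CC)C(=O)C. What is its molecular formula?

Heavy atoms from the SMILES: 14 C, 1 N, 4 O.
Implicit hydrogens by atom environment:
  6 × C: 2 H each → 12
  4 × C (aromatic): no H
  3 × C: 3 H each → 9
  2 × O: no H
  1 × C: no H
  1 × N: 1 H
  1 × O: 1 H
  1 × O (aromatic): no H
  Total hydrogens = 23.
Molecular formula: C14H23NO4

C14H23NO4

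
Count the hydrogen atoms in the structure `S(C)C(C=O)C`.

8

Hydrogens are implicit in SMILES; fill each atom to its normal valence:
  2 × C: 3 H each → 6
  2 × C: 1 H each → 2
  1 × O: no H
  1 × S: no H
  Total hydrogens = 8.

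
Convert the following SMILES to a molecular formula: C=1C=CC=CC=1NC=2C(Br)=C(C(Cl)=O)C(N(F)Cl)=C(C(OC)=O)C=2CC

C17H14BrCl2FN2O3

Heavy atoms from the SMILES: 1 Br, 17 C, 2 Cl, 1 F, 2 N, 3 O.
Implicit hydrogens by atom environment:
  7 × C (aromatic): no H
  5 × C (aromatic): 1 H each → 5
  3 × O: no H
  2 × C: 3 H each → 6
  2 × C: no H
  2 × Cl: no H
  1 × Br: no H
  1 × C: 2 H
  1 × F: no H
  1 × N: 1 H
  1 × N: no H
  Total hydrogens = 14.
Molecular formula: C17H14BrCl2FN2O3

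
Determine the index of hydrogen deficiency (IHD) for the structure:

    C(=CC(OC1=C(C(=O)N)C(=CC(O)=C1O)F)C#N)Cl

8

Molecular formula from the SMILES: C11H8ClFN2O4.
DoU = (2C + 2 + N − H − X)/2 = (2·11 + 2 + 2 − 8 − 2)/2 = 16/2 = 8.
(Structurally: 1 ring(s) + 7 π bond(s) = 8.)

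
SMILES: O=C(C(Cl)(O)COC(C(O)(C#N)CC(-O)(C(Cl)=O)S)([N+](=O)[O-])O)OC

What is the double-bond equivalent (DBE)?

Molecular formula from the SMILES: C10H12Cl2N2O10S.
DoU = (2C + 2 + N − H − X)/2 = (2·10 + 2 + 2 − 12 − 2)/2 = 10/2 = 5.
(Structurally: 0 ring(s) + 5 π bond(s) = 5.)

5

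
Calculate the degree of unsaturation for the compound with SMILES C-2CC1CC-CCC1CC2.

2

Molecular formula from the SMILES: C10H18.
DoU = (2C + 2 + N − H − X)/2 = (2·10 + 2 + 0 − 18 − 0)/2 = 4/2 = 2.
(Structurally: 2 ring(s) + 0 π bond(s) = 2.)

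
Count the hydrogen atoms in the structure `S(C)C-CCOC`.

12

Hydrogens are implicit in SMILES; fill each atom to its normal valence:
  3 × C: 2 H each → 6
  2 × C: 3 H each → 6
  1 × O: no H
  1 × S: no H
  Total hydrogens = 12.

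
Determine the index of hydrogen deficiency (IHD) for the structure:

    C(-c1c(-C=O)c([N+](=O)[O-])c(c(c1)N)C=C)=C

Molecular formula from the SMILES: C11H10N2O3.
DoU = (2C + 2 + N − H − X)/2 = (2·11 + 2 + 2 − 10 − 0)/2 = 16/2 = 8.
(Structurally: 1 ring(s) + 7 π bond(s) = 8.)

8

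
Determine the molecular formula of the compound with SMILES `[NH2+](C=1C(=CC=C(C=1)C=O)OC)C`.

Heavy atoms from the SMILES: 9 C, 1 N, 2 O.
Implicit hydrogens by atom environment:
  3 × C (aromatic): 1 H each → 3
  3 × C (aromatic): no H
  2 × C: 3 H each → 6
  2 × O: no H
  1 × C: 1 H
  1 × N (charge +1): 2 H
  Total hydrogens = 12.
Net charge +1.
Molecular formula: C9H12NO2+

C9H12NO2+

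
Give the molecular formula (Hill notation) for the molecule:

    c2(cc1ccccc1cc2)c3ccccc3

C16H12

Heavy atoms from the SMILES: 16 C.
Implicit hydrogens by atom environment:
  12 × C (aromatic): 1 H each → 12
  4 × C (aromatic): no H
  Total hydrogens = 12.
Molecular formula: C16H12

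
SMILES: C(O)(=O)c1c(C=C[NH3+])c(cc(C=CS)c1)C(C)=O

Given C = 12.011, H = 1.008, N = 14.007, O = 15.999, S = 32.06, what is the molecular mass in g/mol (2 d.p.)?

264.32

Molecular formula: C13H14NO3S+.
M = 13×12.011 + 14×1.008 + 1×14.007 + 3×15.999 + 1×32.06 = 264.32 g/mol.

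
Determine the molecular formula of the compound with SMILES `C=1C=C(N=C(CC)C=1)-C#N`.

Heavy atoms from the SMILES: 8 C, 2 N.
Implicit hydrogens by atom environment:
  3 × C (aromatic): 1 H each → 3
  2 × C (aromatic): no H
  1 × C: 3 H
  1 × C: 2 H
  1 × C: no H
  1 × N (aromatic): no H
  1 × N: no H
  Total hydrogens = 8.
Molecular formula: C8H8N2

C8H8N2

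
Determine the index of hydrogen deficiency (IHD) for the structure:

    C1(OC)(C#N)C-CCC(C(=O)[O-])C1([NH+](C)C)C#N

6

Molecular formula from the SMILES: C12H17N3O3.
DoU = (2C + 2 + N − H − X)/2 = (2·12 + 2 + 3 − 17 − 0)/2 = 12/2 = 6.
(Structurally: 1 ring(s) + 5 π bond(s) = 6.)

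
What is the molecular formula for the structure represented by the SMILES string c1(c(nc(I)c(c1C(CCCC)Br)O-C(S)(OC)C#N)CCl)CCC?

C17H23BrClIN2O2S

Heavy atoms from the SMILES: 1 Br, 17 C, 1 Cl, 1 I, 2 N, 2 O, 1 S.
Implicit hydrogens by atom environment:
  6 × C: 2 H each → 12
  5 × C (aromatic): no H
  3 × C: 3 H each → 9
  2 × C: no H
  2 × O: no H
  1 × Br: no H
  1 × C: 1 H
  1 × Cl: no H
  1 × I: no H
  1 × N (aromatic): no H
  1 × N: no H
  1 × S: 1 H
  Total hydrogens = 23.
Molecular formula: C17H23BrClIN2O2S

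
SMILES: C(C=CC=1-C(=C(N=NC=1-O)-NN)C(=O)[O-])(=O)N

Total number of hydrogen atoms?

Hydrogens are implicit in SMILES; fill each atom to its normal valence:
  4 × C (aromatic): no H
  2 × C: 1 H each → 2
  2 × C: no H
  2 × N: 2 H each → 4
  2 × N (aromatic): no H
  2 × O: no H
  1 × N: 1 H
  1 × O: 1 H
  1 × O (charge -1): no H
  Total hydrogens = 8.

8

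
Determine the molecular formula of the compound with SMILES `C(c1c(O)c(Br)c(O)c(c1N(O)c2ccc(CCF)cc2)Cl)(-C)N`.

C16H17BrClFN2O3

Heavy atoms from the SMILES: 1 Br, 16 C, 1 Cl, 1 F, 2 N, 3 O.
Implicit hydrogens by atom environment:
  8 × C (aromatic): no H
  4 × C (aromatic): 1 H each → 4
  3 × O: 1 H each → 3
  2 × C: 2 H each → 4
  1 × Br: no H
  1 × C: 3 H
  1 × C: 1 H
  1 × Cl: no H
  1 × F: no H
  1 × N: 2 H
  1 × N: no H
  Total hydrogens = 17.
Molecular formula: C16H17BrClFN2O3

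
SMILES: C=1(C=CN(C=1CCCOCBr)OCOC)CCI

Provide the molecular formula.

Heavy atoms from the SMILES: 1 Br, 12 C, 1 I, 1 N, 3 O.
Implicit hydrogens by atom environment:
  7 × C: 2 H each → 14
  3 × O: no H
  2 × C (aromatic): 1 H each → 2
  2 × C (aromatic): no H
  1 × Br: no H
  1 × C: 3 H
  1 × I: no H
  1 × N (aromatic): no H
  Total hydrogens = 19.
Molecular formula: C12H19BrINO3

C12H19BrINO3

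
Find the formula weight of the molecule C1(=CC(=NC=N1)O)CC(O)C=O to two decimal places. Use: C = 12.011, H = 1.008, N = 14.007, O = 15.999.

168.15

Molecular formula: C7H8N2O3.
M = 7×12.011 + 8×1.008 + 2×14.007 + 3×15.999 = 168.15 g/mol.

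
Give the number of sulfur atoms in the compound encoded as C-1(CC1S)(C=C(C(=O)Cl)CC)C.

1

The symbol for sulfur appears 1 time in the SMILES.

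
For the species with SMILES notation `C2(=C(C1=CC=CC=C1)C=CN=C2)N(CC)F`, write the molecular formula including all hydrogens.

Heavy atoms from the SMILES: 13 C, 1 F, 2 N.
Implicit hydrogens by atom environment:
  8 × C (aromatic): 1 H each → 8
  3 × C (aromatic): no H
  1 × C: 3 H
  1 × C: 2 H
  1 × F: no H
  1 × N (aromatic): no H
  1 × N: no H
  Total hydrogens = 13.
Molecular formula: C13H13FN2

C13H13FN2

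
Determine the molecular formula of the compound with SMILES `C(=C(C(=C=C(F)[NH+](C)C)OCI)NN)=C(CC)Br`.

C11H17BrFIN3O+

Heavy atoms from the SMILES: 1 Br, 11 C, 1 F, 1 I, 3 N, 1 O.
Implicit hydrogens by atom environment:
  6 × C: no H
  3 × C: 3 H each → 9
  2 × C: 2 H each → 4
  1 × Br: no H
  1 × F: no H
  1 × I: no H
  1 × N: 2 H
  1 × N: 1 H
  1 × N (charge +1): 1 H
  1 × O: no H
  Total hydrogens = 17.
Net charge +1.
Molecular formula: C11H17BrFIN3O+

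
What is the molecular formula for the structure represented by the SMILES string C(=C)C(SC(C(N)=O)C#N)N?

Heavy atoms from the SMILES: 6 C, 3 N, 1 O, 1 S.
Implicit hydrogens by atom environment:
  3 × C: 1 H each → 3
  2 × C: no H
  2 × N: 2 H each → 4
  1 × C: 2 H
  1 × N: no H
  1 × O: no H
  1 × S: no H
  Total hydrogens = 9.
Molecular formula: C6H9N3OS

C6H9N3OS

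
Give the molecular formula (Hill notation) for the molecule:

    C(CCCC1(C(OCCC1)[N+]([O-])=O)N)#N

Heavy atoms from the SMILES: 9 C, 3 N, 3 O.
Implicit hydrogens by atom environment:
  6 × C: 2 H each → 12
  2 × C: no H
  2 × O: no H
  1 × C: 1 H
  1 × N: 2 H
  1 × N: no H
  1 × N (charge +1): no H
  1 × O (charge -1): no H
  Total hydrogens = 15.
Molecular formula: C9H15N3O3

C9H15N3O3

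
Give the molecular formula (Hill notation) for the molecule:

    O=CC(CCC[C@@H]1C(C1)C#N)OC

Heavy atoms from the SMILES: 10 C, 1 N, 2 O.
Implicit hydrogens by atom environment:
  4 × C: 2 H each → 8
  4 × C: 1 H each → 4
  2 × O: no H
  1 × C: 3 H
  1 × C: no H
  1 × N: no H
  Total hydrogens = 15.
Molecular formula: C10H15NO2

C10H15NO2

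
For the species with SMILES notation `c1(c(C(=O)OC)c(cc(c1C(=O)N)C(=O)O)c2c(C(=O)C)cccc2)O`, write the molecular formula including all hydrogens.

Heavy atoms from the SMILES: 18 C, 1 N, 7 O.
Implicit hydrogens by atom environment:
  7 × C (aromatic): no H
  5 × C (aromatic): 1 H each → 5
  5 × O: no H
  4 × C: no H
  2 × C: 3 H each → 6
  2 × O: 1 H each → 2
  1 × N: 2 H
  Total hydrogens = 15.
Molecular formula: C18H15NO7

C18H15NO7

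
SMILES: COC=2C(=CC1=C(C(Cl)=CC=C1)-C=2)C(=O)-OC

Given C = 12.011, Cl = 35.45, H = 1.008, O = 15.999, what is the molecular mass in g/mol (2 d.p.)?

250.68

Molecular formula: C13H11ClO3.
M = 13×12.011 + 1×35.45 + 11×1.008 + 3×15.999 = 250.68 g/mol.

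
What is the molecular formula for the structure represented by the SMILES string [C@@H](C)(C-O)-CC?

Heavy atoms from the SMILES: 5 C, 1 O.
Implicit hydrogens by atom environment:
  2 × C: 3 H each → 6
  2 × C: 2 H each → 4
  1 × C: 1 H
  1 × O: 1 H
  Total hydrogens = 12.
Molecular formula: C5H12O

C5H12O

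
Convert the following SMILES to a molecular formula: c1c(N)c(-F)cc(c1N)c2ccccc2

C12H11FN2

Heavy atoms from the SMILES: 12 C, 1 F, 2 N.
Implicit hydrogens by atom environment:
  7 × C (aromatic): 1 H each → 7
  5 × C (aromatic): no H
  2 × N: 2 H each → 4
  1 × F: no H
  Total hydrogens = 11.
Molecular formula: C12H11FN2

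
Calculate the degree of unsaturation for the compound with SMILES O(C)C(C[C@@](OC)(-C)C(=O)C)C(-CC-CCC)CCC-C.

1

Molecular formula from the SMILES: C18H36O3.
DoU = (2C + 2 + N − H − X)/2 = (2·18 + 2 + 0 − 36 − 0)/2 = 2/2 = 1.
(Structurally: 0 ring(s) + 1 π bond(s) = 1.)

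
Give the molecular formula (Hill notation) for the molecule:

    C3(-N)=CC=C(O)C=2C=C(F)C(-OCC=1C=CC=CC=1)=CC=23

Heavy atoms from the SMILES: 17 C, 1 F, 1 N, 2 O.
Implicit hydrogens by atom environment:
  9 × C (aromatic): 1 H each → 9
  7 × C (aromatic): no H
  1 × C: 2 H
  1 × F: no H
  1 × N: 2 H
  1 × O: 1 H
  1 × O: no H
  Total hydrogens = 14.
Molecular formula: C17H14FNO2

C17H14FNO2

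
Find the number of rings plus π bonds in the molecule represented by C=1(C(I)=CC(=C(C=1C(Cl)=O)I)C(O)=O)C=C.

Molecular formula from the SMILES: C10H5ClI2O3.
DoU = (2C + 2 + N − H − X)/2 = (2·10 + 2 + 0 − 5 − 3)/2 = 14/2 = 7.
(Structurally: 1 ring(s) + 6 π bond(s) = 7.)

7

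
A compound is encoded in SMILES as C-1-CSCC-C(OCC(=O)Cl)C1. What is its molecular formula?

C8H13ClO2S

Heavy atoms from the SMILES: 8 C, 1 Cl, 2 O, 1 S.
Implicit hydrogens by atom environment:
  6 × C: 2 H each → 12
  2 × O: no H
  1 × C: 1 H
  1 × C: no H
  1 × Cl: no H
  1 × S: no H
  Total hydrogens = 13.
Molecular formula: C8H13ClO2S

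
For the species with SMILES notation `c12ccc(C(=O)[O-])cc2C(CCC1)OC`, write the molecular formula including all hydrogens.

C12H13O3-

Heavy atoms from the SMILES: 12 C, 3 O.
Implicit hydrogens by atom environment:
  3 × C: 2 H each → 6
  3 × C (aromatic): 1 H each → 3
  3 × C (aromatic): no H
  2 × O: no H
  1 × C: 3 H
  1 × C: 1 H
  1 × C: no H
  1 × O (charge -1): no H
  Total hydrogens = 13.
Net charge -1.
Molecular formula: C12H13O3-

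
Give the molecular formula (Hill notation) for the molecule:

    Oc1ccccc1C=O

Heavy atoms from the SMILES: 7 C, 2 O.
Implicit hydrogens by atom environment:
  4 × C (aromatic): 1 H each → 4
  2 × C (aromatic): no H
  1 × C: 1 H
  1 × O: 1 H
  1 × O: no H
  Total hydrogens = 6.
Molecular formula: C7H6O2

C7H6O2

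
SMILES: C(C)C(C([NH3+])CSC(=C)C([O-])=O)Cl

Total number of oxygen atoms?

2

The symbol for oxygen appears 2 times in the SMILES.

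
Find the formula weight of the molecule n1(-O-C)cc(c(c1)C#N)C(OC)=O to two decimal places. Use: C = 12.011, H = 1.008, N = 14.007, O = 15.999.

Molecular formula: C8H8N2O3.
M = 8×12.011 + 8×1.008 + 2×14.007 + 3×15.999 = 180.16 g/mol.

180.16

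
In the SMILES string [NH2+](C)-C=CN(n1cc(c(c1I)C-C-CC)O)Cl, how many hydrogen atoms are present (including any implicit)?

Hydrogens are implicit in SMILES; fill each atom to its normal valence:
  3 × C: 2 H each → 6
  3 × C (aromatic): no H
  2 × C: 3 H each → 6
  2 × C: 1 H each → 2
  1 × C (aromatic): 1 H
  1 × Cl: no H
  1 × I: no H
  1 × N (charge +1): 2 H
  1 × N (aromatic): no H
  1 × N: no H
  1 × O: 1 H
  Total hydrogens = 18.

18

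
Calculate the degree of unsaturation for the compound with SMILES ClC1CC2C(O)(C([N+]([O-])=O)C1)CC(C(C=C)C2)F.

4

Molecular formula from the SMILES: C12H17ClFNO3.
DoU = (2C + 2 + N − H − X)/2 = (2·12 + 2 + 1 − 17 − 2)/2 = 8/2 = 4.
(Structurally: 2 ring(s) + 2 π bond(s) = 4.)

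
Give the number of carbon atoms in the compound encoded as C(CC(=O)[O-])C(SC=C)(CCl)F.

The symbol for carbon appears 7 times in the SMILES. (Cl is a single chlorine, not C + l.)

7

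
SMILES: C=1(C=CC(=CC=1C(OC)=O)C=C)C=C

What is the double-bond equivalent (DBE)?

7

Molecular formula from the SMILES: C12H12O2.
DoU = (2C + 2 + N − H − X)/2 = (2·12 + 2 + 0 − 12 − 0)/2 = 14/2 = 7.
(Structurally: 1 ring(s) + 6 π bond(s) = 7.)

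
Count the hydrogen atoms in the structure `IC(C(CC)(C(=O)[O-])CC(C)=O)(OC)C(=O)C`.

16

Hydrogens are implicit in SMILES; fill each atom to its normal valence:
  5 × C: no H
  4 × C: 3 H each → 12
  4 × O: no H
  2 × C: 2 H each → 4
  1 × I: no H
  1 × O (charge -1): no H
  Total hydrogens = 16.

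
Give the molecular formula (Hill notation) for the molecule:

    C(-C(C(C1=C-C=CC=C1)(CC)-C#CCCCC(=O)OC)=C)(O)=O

Heavy atoms from the SMILES: 19 C, 4 O.
Implicit hydrogens by atom environment:
  6 × C: no H
  5 × C: 2 H each → 10
  5 × C (aromatic): 1 H each → 5
  3 × O: no H
  2 × C: 3 H each → 6
  1 × C (aromatic): no H
  1 × O: 1 H
  Total hydrogens = 22.
Molecular formula: C19H22O4

C19H22O4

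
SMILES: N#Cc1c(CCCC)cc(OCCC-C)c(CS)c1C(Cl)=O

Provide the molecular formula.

C17H22ClNO2S

Heavy atoms from the SMILES: 17 C, 1 Cl, 1 N, 2 O, 1 S.
Implicit hydrogens by atom environment:
  7 × C: 2 H each → 14
  5 × C (aromatic): no H
  2 × C: 3 H each → 6
  2 × C: no H
  2 × O: no H
  1 × C (aromatic): 1 H
  1 × Cl: no H
  1 × N: no H
  1 × S: 1 H
  Total hydrogens = 22.
Molecular formula: C17H22ClNO2S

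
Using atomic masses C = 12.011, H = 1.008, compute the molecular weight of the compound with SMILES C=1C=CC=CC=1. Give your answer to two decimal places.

78.11

Molecular formula: C6H6.
M = 6×12.011 + 6×1.008 = 78.11 g/mol.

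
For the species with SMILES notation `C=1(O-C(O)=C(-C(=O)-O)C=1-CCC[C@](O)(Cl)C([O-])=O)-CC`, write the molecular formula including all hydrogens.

Heavy atoms from the SMILES: 12 C, 1 Cl, 7 O.
Implicit hydrogens by atom environment:
  4 × C: 2 H each → 8
  4 × C (aromatic): no H
  3 × C: no H
  3 × O: 1 H each → 3
  2 × O: no H
  1 × C: 3 H
  1 × Cl: no H
  1 × O (aromatic): no H
  1 × O (charge -1): no H
  Total hydrogens = 14.
Net charge -1.
Molecular formula: C12H14ClO7-

C12H14ClO7-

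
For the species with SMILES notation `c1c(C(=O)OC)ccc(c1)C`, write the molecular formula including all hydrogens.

Heavy atoms from the SMILES: 9 C, 2 O.
Implicit hydrogens by atom environment:
  4 × C (aromatic): 1 H each → 4
  2 × C: 3 H each → 6
  2 × C (aromatic): no H
  2 × O: no H
  1 × C: no H
  Total hydrogens = 10.
Molecular formula: C9H10O2

C9H10O2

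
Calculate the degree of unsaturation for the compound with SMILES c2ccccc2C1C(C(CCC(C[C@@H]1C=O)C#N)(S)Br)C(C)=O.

9

Molecular formula from the SMILES: C18H20BrNO2S.
DoU = (2C + 2 + N − H − X)/2 = (2·18 + 2 + 1 − 20 − 1)/2 = 18/2 = 9.
(Structurally: 2 ring(s) + 7 π bond(s) = 9.)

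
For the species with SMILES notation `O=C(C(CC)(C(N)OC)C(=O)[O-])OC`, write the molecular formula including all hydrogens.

Heavy atoms from the SMILES: 8 C, 1 N, 5 O.
Implicit hydrogens by atom environment:
  4 × O: no H
  3 × C: 3 H each → 9
  3 × C: no H
  1 × C: 2 H
  1 × C: 1 H
  1 × N: 2 H
  1 × O (charge -1): no H
  Total hydrogens = 14.
Net charge -1.
Molecular formula: C8H14NO5-

C8H14NO5-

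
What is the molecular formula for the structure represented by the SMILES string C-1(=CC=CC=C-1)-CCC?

Heavy atoms from the SMILES: 9 C.
Implicit hydrogens by atom environment:
  5 × C (aromatic): 1 H each → 5
  2 × C: 2 H each → 4
  1 × C: 3 H
  1 × C (aromatic): no H
  Total hydrogens = 12.
Molecular formula: C9H12

C9H12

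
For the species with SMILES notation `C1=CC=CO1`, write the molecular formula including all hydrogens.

Heavy atoms from the SMILES: 4 C, 1 O.
Implicit hydrogens by atom environment:
  4 × C (aromatic): 1 H each → 4
  1 × O (aromatic): no H
  Total hydrogens = 4.
Molecular formula: C4H4O

C4H4O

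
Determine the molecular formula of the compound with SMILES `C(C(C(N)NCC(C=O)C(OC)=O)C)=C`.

C10H18N2O3

Heavy atoms from the SMILES: 10 C, 2 N, 3 O.
Implicit hydrogens by atom environment:
  5 × C: 1 H each → 5
  3 × O: no H
  2 × C: 3 H each → 6
  2 × C: 2 H each → 4
  1 × C: no H
  1 × N: 2 H
  1 × N: 1 H
  Total hydrogens = 18.
Molecular formula: C10H18N2O3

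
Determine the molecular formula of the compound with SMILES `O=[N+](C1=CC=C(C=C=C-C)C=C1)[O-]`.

C10H9NO2

Heavy atoms from the SMILES: 10 C, 1 N, 2 O.
Implicit hydrogens by atom environment:
  4 × C (aromatic): 1 H each → 4
  2 × C: 1 H each → 2
  2 × C (aromatic): no H
  1 × C: 3 H
  1 × C: no H
  1 × N (charge +1): no H
  1 × O: no H
  1 × O (charge -1): no H
  Total hydrogens = 9.
Molecular formula: C10H9NO2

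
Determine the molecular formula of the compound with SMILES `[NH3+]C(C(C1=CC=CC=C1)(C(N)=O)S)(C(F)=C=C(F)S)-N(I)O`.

C12H13F2IN3O2S2+

Heavy atoms from the SMILES: 12 C, 2 F, 1 I, 3 N, 2 O, 2 S.
Implicit hydrogens by atom environment:
  6 × C: no H
  5 × C (aromatic): 1 H each → 5
  2 × F: no H
  2 × S: 1 H each → 2
  1 × C (aromatic): no H
  1 × I: no H
  1 × N (charge +1): 3 H
  1 × N: 2 H
  1 × N: no H
  1 × O: 1 H
  1 × O: no H
  Total hydrogens = 13.
Net charge +1.
Molecular formula: C12H13F2IN3O2S2+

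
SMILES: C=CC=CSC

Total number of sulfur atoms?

1

The symbol for sulfur appears 1 time in the SMILES.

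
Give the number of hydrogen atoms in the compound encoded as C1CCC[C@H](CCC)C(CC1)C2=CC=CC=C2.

Hydrogens are implicit in SMILES; fill each atom to its normal valence:
  8 × C: 2 H each → 16
  5 × C (aromatic): 1 H each → 5
  2 × C: 1 H each → 2
  1 × C: 3 H
  1 × C (aromatic): no H
  Total hydrogens = 26.

26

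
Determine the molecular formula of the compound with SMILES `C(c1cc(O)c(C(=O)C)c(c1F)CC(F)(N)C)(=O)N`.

C12H14F2N2O3

Heavy atoms from the SMILES: 12 C, 2 F, 2 N, 3 O.
Implicit hydrogens by atom environment:
  5 × C (aromatic): no H
  3 × C: no H
  2 × C: 3 H each → 6
  2 × F: no H
  2 × N: 2 H each → 4
  2 × O: no H
  1 × C: 2 H
  1 × C (aromatic): 1 H
  1 × O: 1 H
  Total hydrogens = 14.
Molecular formula: C12H14F2N2O3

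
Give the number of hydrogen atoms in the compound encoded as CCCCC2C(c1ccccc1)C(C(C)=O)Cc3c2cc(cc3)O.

26

Hydrogens are implicit in SMILES; fill each atom to its normal valence:
  8 × C (aromatic): 1 H each → 8
  4 × C: 2 H each → 8
  4 × C (aromatic): no H
  3 × C: 1 H each → 3
  2 × C: 3 H each → 6
  1 × C: no H
  1 × O: 1 H
  1 × O: no H
  Total hydrogens = 26.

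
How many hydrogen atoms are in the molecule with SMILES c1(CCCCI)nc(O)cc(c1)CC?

Hydrogens are implicit in SMILES; fill each atom to its normal valence:
  5 × C: 2 H each → 10
  3 × C (aromatic): no H
  2 × C (aromatic): 1 H each → 2
  1 × C: 3 H
  1 × I: no H
  1 × N (aromatic): no H
  1 × O: 1 H
  Total hydrogens = 16.

16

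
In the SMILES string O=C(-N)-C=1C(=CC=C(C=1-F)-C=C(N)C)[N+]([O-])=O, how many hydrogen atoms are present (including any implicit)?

Hydrogens are implicit in SMILES; fill each atom to its normal valence:
  4 × C (aromatic): no H
  2 × C (aromatic): 1 H each → 2
  2 × C: no H
  2 × N: 2 H each → 4
  2 × O: no H
  1 × C: 3 H
  1 × C: 1 H
  1 × F: no H
  1 × N (charge +1): no H
  1 × O (charge -1): no H
  Total hydrogens = 10.

10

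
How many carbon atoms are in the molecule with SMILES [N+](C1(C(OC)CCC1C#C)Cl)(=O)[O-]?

The symbol for carbon appears 8 times in the SMILES. (Cl is a single chlorine, not C + l.)

8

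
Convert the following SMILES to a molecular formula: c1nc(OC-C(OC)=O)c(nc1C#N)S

C8H7N3O3S

Heavy atoms from the SMILES: 8 C, 3 N, 3 O, 1 S.
Implicit hydrogens by atom environment:
  3 × C (aromatic): no H
  3 × O: no H
  2 × C: no H
  2 × N (aromatic): no H
  1 × C: 3 H
  1 × C: 2 H
  1 × C (aromatic): 1 H
  1 × N: no H
  1 × S: 1 H
  Total hydrogens = 7.
Molecular formula: C8H7N3O3S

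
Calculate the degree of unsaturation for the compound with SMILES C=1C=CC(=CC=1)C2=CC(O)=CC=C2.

Molecular formula from the SMILES: C12H10O.
DoU = (2C + 2 + N − H − X)/2 = (2·12 + 2 + 0 − 10 − 0)/2 = 16/2 = 8.
(Structurally: 2 ring(s) + 6 π bond(s) = 8.)

8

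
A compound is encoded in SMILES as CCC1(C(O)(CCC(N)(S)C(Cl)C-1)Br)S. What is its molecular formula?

C9H17BrClNOS2

Heavy atoms from the SMILES: 1 Br, 9 C, 1 Cl, 1 N, 1 O, 2 S.
Implicit hydrogens by atom environment:
  4 × C: 2 H each → 8
  3 × C: no H
  2 × S: 1 H each → 2
  1 × Br: no H
  1 × C: 3 H
  1 × C: 1 H
  1 × Cl: no H
  1 × N: 2 H
  1 × O: 1 H
  Total hydrogens = 17.
Molecular formula: C9H17BrClNOS2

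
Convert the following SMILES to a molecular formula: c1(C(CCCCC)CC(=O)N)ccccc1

Heavy atoms from the SMILES: 14 C, 1 N, 1 O.
Implicit hydrogens by atom environment:
  5 × C: 2 H each → 10
  5 × C (aromatic): 1 H each → 5
  1 × C: 3 H
  1 × C: 1 H
  1 × C: no H
  1 × C (aromatic): no H
  1 × N: 2 H
  1 × O: no H
  Total hydrogens = 21.
Molecular formula: C14H21NO

C14H21NO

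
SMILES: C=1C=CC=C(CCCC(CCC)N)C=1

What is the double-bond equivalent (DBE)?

Molecular formula from the SMILES: C13H21N.
DoU = (2C + 2 + N − H − X)/2 = (2·13 + 2 + 1 − 21 − 0)/2 = 8/2 = 4.
(Structurally: 1 ring(s) + 3 π bond(s) = 4.)

4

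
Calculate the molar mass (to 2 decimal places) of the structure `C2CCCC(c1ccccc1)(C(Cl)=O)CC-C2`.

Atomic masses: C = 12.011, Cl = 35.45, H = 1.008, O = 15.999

250.77

Molecular formula: C15H19ClO.
M = 15×12.011 + 1×35.45 + 19×1.008 + 1×15.999 = 250.77 g/mol.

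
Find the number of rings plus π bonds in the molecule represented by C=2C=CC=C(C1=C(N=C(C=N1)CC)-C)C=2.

Molecular formula from the SMILES: C13H14N2.
DoU = (2C + 2 + N − H − X)/2 = (2·13 + 2 + 2 − 14 − 0)/2 = 16/2 = 8.
(Structurally: 2 ring(s) + 6 π bond(s) = 8.)

8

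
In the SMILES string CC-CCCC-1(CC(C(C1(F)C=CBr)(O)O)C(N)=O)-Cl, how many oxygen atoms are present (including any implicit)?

3

The symbol for oxygen appears 3 times in the SMILES.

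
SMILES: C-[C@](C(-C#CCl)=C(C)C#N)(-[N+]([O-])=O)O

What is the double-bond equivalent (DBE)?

Molecular formula from the SMILES: C8H7ClN2O3.
DoU = (2C + 2 + N − H − X)/2 = (2·8 + 2 + 2 − 7 − 1)/2 = 12/2 = 6.
(Structurally: 0 ring(s) + 6 π bond(s) = 6.)

6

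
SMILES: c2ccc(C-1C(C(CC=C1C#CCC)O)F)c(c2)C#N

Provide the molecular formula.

Heavy atoms from the SMILES: 17 C, 1 F, 1 N, 1 O.
Implicit hydrogens by atom environment:
  4 × C: 1 H each → 4
  4 × C (aromatic): 1 H each → 4
  4 × C: no H
  2 × C: 2 H each → 4
  2 × C (aromatic): no H
  1 × C: 3 H
  1 × F: no H
  1 × N: no H
  1 × O: 1 H
  Total hydrogens = 16.
Molecular formula: C17H16FNO

C17H16FNO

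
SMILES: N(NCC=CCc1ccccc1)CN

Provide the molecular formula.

C11H17N3

Heavy atoms from the SMILES: 11 C, 3 N.
Implicit hydrogens by atom environment:
  5 × C (aromatic): 1 H each → 5
  3 × C: 2 H each → 6
  2 × C: 1 H each → 2
  2 × N: 1 H each → 2
  1 × C (aromatic): no H
  1 × N: 2 H
  Total hydrogens = 17.
Molecular formula: C11H17N3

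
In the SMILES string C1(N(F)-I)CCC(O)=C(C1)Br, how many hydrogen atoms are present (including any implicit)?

Hydrogens are implicit in SMILES; fill each atom to its normal valence:
  3 × C: 2 H each → 6
  2 × C: no H
  1 × Br: no H
  1 × C: 1 H
  1 × F: no H
  1 × I: no H
  1 × N: no H
  1 × O: 1 H
  Total hydrogens = 8.

8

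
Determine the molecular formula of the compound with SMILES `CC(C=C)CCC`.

C7H14

Heavy atoms from the SMILES: 7 C.
Implicit hydrogens by atom environment:
  3 × C: 2 H each → 6
  2 × C: 3 H each → 6
  2 × C: 1 H each → 2
  Total hydrogens = 14.
Molecular formula: C7H14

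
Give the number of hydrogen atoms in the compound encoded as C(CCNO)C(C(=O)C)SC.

Hydrogens are implicit in SMILES; fill each atom to its normal valence:
  3 × C: 2 H each → 6
  2 × C: 3 H each → 6
  1 × C: 1 H
  1 × C: no H
  1 × N: 1 H
  1 × O: 1 H
  1 × O: no H
  1 × S: no H
  Total hydrogens = 15.

15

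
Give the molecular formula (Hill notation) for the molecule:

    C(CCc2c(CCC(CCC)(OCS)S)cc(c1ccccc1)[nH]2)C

C21H31NOS2

Heavy atoms from the SMILES: 21 C, 1 N, 1 O, 2 S.
Implicit hydrogens by atom environment:
  8 × C: 2 H each → 16
  6 × C (aromatic): 1 H each → 6
  4 × C (aromatic): no H
  2 × C: 3 H each → 6
  2 × S: 1 H each → 2
  1 × C: no H
  1 × N (aromatic): 1 H
  1 × O: no H
  Total hydrogens = 31.
Molecular formula: C21H31NOS2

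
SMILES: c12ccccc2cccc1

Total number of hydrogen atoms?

8

Hydrogens are implicit in SMILES; fill each atom to its normal valence:
  8 × C (aromatic): 1 H each → 8
  2 × C (aromatic): no H
  Total hydrogens = 8.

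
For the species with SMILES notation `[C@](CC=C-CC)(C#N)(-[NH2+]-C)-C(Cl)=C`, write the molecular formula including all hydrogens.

Heavy atoms from the SMILES: 10 C, 1 Cl, 2 N.
Implicit hydrogens by atom environment:
  3 × C: 2 H each → 6
  3 × C: no H
  2 × C: 3 H each → 6
  2 × C: 1 H each → 2
  1 × Cl: no H
  1 × N (charge +1): 2 H
  1 × N: no H
  Total hydrogens = 16.
Net charge +1.
Molecular formula: C10H16ClN2+

C10H16ClN2+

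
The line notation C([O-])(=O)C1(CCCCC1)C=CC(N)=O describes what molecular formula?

C10H14NO3-

Heavy atoms from the SMILES: 10 C, 1 N, 3 O.
Implicit hydrogens by atom environment:
  5 × C: 2 H each → 10
  3 × C: no H
  2 × C: 1 H each → 2
  2 × O: no H
  1 × N: 2 H
  1 × O (charge -1): no H
  Total hydrogens = 14.
Net charge -1.
Molecular formula: C10H14NO3-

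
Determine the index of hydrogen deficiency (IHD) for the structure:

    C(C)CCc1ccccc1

Molecular formula from the SMILES: C10H14.
DoU = (2C + 2 + N − H − X)/2 = (2·10 + 2 + 0 − 14 − 0)/2 = 8/2 = 4.
(Structurally: 1 ring(s) + 3 π bond(s) = 4.)

4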